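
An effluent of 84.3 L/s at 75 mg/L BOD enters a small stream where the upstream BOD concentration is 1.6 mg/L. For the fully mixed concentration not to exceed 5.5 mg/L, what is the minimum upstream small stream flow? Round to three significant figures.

Set C_mix = 5.5: (Q·1.600 + 84.30·75.00) / (Q + 84.30) = 5.5
→ Q = 84.30·(75.00 − 5.5)/(5.5 − 1.600) = 1502 L/s.

1500 L/s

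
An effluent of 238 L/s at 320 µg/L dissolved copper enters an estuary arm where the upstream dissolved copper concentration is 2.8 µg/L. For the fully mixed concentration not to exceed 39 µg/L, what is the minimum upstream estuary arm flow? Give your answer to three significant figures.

1850 L/s

Set C_mix = 39: (Q·2.800 + 238.0·320.0) / (Q + 238.0) = 39
→ Q = 238.0·(320.0 − 39)/(39 − 2.800) = 1847 L/s.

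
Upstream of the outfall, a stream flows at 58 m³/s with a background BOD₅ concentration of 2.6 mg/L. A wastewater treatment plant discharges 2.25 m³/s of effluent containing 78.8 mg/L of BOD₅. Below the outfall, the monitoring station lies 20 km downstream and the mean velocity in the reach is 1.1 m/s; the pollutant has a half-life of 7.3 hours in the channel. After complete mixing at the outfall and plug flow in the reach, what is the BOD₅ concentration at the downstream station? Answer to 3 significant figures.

After mixing, C = (58.00·2.600 + 2.250·78.80) / 60.25 = 328.1/60.25 = 5.446 mg/L.
Travel time t = 20·1000 / 1.1 = 18180 s = 5.051 h.
Half-life 7.3 h → k = ln 2 / 7.3 = 0.09495 h⁻¹ = 2.279 d⁻¹.
After decay, C = 5.446 × e^(−kt) = 5.446 × 0.6191 = 3.371 mg/L.

3.37 mg/L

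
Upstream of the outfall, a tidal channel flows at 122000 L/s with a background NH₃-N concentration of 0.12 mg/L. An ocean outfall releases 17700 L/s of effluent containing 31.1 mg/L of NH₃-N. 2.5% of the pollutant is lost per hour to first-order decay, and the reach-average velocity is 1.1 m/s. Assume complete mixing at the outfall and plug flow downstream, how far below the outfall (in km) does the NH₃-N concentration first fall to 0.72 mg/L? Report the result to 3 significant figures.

Flow-weighted average: C = (122000·0.1200 + 17700·31.10) / 139700 = 565100/139700 = 4.045 mg/L.
2.5%/h lost → k = −ln(1 − 0.025) = 0.02532 h⁻¹.
Set 4.045·exp(−k·t) = 0.72 → t = ln(4.045/0.72)/k = 245400 s = 68.17 h.
Distance = v·t = 1.1·245400 = 270000 m = 270.0 km.

270 km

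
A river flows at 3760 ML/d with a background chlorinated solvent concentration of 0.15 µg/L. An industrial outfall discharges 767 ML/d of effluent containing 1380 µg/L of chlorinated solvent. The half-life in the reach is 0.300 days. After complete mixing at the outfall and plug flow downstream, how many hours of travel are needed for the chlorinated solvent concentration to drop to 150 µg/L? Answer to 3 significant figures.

Conservation of mass: C = (3760·0.1500 + 767.0·1380) / 4527 = 1059000/4527 = 233.9 µg/L.
Half-life 0.300 d → k = ln 2 / 0.300 = 2.310 d⁻¹.
233.9·exp(−k·t) = 150 → t = ln(233.9/150)/k = 16620 s = 4.616 h.

4.62 h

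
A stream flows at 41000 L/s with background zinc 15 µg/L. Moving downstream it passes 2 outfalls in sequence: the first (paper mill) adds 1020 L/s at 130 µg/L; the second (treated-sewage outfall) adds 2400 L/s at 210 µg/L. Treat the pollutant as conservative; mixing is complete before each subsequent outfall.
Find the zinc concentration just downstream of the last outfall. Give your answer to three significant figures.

After outfall 1: Q = 41000 + 1020 = 42020 L/s; C = (41000·15.00 + 1020·130.0)/42020 = 17.79 µg/L.
After outfall 2: Q = 42020 + 2400 = 44420 L/s; C = (42020·17.79 + 2400·210.0)/44420 = 28.18 µg/L.

28.2 µg/L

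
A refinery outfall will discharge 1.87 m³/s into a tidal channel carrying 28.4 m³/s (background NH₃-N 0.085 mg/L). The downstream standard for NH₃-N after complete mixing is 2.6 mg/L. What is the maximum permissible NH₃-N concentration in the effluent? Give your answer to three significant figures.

40.8 mg/L

At the limit, (Qr·Cr + Qe·Cₑ)/(Qr + Qe) = 2.6:
Cₑ = (30.27·2.6 − 28.40·0.08500) / 1.870 = 40.80 mg/L.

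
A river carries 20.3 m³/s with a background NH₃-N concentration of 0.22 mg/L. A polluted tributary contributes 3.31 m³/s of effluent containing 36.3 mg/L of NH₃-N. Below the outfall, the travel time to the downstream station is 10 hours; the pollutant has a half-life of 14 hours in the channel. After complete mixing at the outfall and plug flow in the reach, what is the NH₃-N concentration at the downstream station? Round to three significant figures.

Flow-weighted average: C = (20.30·0.2200 + 3.310·36.30) / 23.61 = 124.6/23.61 = 5.278 mg/L.
Half-life 14 h → k = ln 2 / 14 = 0.04951 h⁻¹ = 1.188 d⁻¹.
After decay, C = 5.278 × e^(−kt) = 5.278 × 0.6095 = 3.217 mg/L.

3.22 mg/L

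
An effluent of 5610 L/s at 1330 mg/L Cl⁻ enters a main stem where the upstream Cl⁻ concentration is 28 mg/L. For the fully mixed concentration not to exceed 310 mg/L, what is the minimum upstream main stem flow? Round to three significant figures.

20300 L/s

Set C_mix = 310: (Q·28.00 + 5610·1330) / (Q + 5610) = 310
→ Q = 5610·(1330 − 310)/(310 − 28.00) = 20290 L/s.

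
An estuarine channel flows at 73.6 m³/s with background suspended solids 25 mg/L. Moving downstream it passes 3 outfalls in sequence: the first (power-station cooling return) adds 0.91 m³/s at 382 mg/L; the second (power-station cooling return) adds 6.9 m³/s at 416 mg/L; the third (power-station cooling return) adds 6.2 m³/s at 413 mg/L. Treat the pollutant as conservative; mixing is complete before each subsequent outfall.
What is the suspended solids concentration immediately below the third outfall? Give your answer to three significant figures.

87.0 mg/L

After outfall 1: Q = 73.60 + 0.9100 = 74.51 m³/s; C = (73.60·25.00 + 0.9100·382.0)/74.51 = 29.36 mg/L.
After outfall 2: Q = 74.51 + 6.900 = 81.41 m³/s; C = (74.51·29.36 + 6.900·416.0)/81.41 = 62.13 mg/L.
After outfall 3: Q = 81.41 + 6.200 = 87.61 m³/s; C = (81.41·62.13 + 6.200·413.0)/87.61 = 86.96 mg/L.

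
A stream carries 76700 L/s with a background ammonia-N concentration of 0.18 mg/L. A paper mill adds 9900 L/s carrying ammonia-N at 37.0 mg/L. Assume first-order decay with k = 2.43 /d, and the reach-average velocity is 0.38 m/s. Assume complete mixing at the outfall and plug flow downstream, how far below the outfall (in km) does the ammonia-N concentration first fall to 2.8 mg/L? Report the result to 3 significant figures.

6.07 km

Mixed concentration C = ΣQC/ΣQ = (76700·0.1800 + 9900·37.00) / 86600 = 380100/86600 = 4.389 mg/L.
Set 4.389·exp(−k·t) = 2.8 → t = ln(4.389/2.8)/k = 15980 s = 4.440 h.
Distance = v·t = 0.38·15980 = 6074 m = 6.074 km.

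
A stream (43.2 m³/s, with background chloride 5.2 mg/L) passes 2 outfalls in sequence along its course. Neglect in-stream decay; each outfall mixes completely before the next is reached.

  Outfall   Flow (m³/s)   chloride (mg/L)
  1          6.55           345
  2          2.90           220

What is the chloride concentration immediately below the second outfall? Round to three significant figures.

59.3 mg/L

After outfall 1: Q = 43.20 + 6.550 = 49.75 m³/s; C = (43.20·5.200 + 6.550·345.0)/49.75 = 49.94 mg/L.
After outfall 2: Q = 49.75 + 2.900 = 52.65 m³/s; C = (49.75·49.94 + 2.900·220.0)/52.65 = 59.30 mg/L.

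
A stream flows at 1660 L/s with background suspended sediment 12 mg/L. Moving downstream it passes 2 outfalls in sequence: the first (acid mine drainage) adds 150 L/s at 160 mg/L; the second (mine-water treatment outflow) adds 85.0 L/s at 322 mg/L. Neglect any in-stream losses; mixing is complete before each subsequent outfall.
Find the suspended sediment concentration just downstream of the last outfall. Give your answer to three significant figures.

Below outfall 1: Q → 1810 L/s, C = (1660·12.00 + 150.0·160.0)/1810 = 24.27 mg/L.
Below outfall 2: Q → 1895 L/s, C = (1810·24.27 + 85.00·322.0)/1895 = 37.62 mg/L.

37.6 mg/L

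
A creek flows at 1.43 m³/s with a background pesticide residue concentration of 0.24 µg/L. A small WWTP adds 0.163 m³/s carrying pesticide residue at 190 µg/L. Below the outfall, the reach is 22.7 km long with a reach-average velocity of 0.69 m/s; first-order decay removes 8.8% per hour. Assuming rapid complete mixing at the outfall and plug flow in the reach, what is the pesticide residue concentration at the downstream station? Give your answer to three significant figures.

8.47 µg/L

Conservation of mass: C = (1.430·0.2400 + 0.1630·190.0) / 1.593 = 31.31/1.593 = 19.66 µg/L.
Travel time t = 22.7·1000 / 0.69 = 32900 s = 9.138 h.
8.8%/h lost → k = −ln(1 − 0.088) = 0.09212 h⁻¹.
First-order decay: C = 19.66·exp(−k·t) = 19.66·0.4309 = 8.471 µg/L.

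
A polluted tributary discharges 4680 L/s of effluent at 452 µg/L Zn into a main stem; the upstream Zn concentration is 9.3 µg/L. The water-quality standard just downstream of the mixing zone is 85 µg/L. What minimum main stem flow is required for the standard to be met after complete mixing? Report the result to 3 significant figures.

22700 L/s

Set C_mix = 85: (Q·9.300 + 4680·452.0) / (Q + 4680) = 85
→ Q = 4680·(452.0 − 85)/(85 − 9.300) = 22690 L/s.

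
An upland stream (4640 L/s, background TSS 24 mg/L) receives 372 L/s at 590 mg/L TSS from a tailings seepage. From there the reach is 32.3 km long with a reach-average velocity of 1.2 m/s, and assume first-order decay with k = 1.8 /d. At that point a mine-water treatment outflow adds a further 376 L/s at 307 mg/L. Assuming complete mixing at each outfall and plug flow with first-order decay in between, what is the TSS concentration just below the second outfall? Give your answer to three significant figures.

After mixing, C = (4640·24.00 + 372.0·590.0) / 5012 = 330800/5012 = 66.01 mg/L; combined flow 5012 L/s.
Travel time t = 32.3·1000 / 1.2 = 26920 s = 7.477 h.
First-order decay: C = 66.01·exp(−k·t) = 66.01·0.5708 = 37.68 mg/L.
Second outfall: C = (5012·37.68 + 376.0·307.0)/5388 = 56.47 mg/L.

56.5 mg/L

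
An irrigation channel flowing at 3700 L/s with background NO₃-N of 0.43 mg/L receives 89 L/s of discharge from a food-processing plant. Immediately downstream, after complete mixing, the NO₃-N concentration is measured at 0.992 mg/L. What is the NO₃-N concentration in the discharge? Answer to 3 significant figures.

24.4 mg/L

Mass balance: 3700·0.4300 + 89.00·Cₑ = 3789·0.9920
→ Cₑ = (3789·0.9920 − 3700·0.4300) / 89.00 = 24.36 mg/L.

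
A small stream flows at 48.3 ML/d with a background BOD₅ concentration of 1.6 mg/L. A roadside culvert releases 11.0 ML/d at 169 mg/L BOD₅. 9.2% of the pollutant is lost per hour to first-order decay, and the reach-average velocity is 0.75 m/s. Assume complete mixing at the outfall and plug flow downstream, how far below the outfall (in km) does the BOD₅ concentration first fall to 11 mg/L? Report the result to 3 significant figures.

After mixing, C = (48.30·1.600 + 11.00·169.0) / 59.30 = 1936/59.30 = 32.65 mg/L.
9.2%/h lost → k = −ln(1 − 0.092) = 0.09651 h⁻¹.
Set 32.65·exp(−k·t) = 11 → t = ln(32.65/11)/k = 40580 s = 11.27 h.
Distance = v·t = 0.75·40580 = 30440 m = 30.44 km.

30.4 km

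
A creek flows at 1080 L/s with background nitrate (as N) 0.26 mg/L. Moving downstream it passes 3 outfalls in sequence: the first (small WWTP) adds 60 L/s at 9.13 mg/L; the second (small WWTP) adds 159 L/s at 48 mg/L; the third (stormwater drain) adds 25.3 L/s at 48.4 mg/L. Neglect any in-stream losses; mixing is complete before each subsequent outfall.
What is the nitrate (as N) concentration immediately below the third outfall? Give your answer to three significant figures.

7.31 mg/L

Below outfall 1: Q → 1140 L/s, C = (1080·0.2600 + 60.00·9.130)/1140 = 0.7268 mg/L.
Below outfall 2: Q → 1299 L/s, C = (1140·0.7268 + 159.0·48.00)/1299 = 6.513 mg/L.
Below outfall 3: Q → 1324 L/s, C = (1299·6.513 + 25.30·48.40)/1324 = 7.313 mg/L.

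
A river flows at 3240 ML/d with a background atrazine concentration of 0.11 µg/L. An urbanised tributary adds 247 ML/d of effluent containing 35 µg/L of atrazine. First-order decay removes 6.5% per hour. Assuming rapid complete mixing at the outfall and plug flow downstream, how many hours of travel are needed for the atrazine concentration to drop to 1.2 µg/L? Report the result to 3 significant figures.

Mass balance: C = (3240·0.1100 + 247.0·35.00) / 3487 = 9001/3487 = 2.581 µg/L.
6.5%/h lost → k = −ln(1 − 0.065) = 0.06721 h⁻¹.
2.581·exp(−k·t) = 1.2 → t = ln(2.581/1.2)/k = 41030 s = 11.40 h.

11.4 h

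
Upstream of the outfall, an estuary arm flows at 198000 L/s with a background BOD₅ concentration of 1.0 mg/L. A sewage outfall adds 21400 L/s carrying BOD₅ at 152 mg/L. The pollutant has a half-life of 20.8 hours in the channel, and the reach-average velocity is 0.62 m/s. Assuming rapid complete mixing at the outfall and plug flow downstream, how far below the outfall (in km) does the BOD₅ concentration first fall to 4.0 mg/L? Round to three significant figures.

Flow-weighted average: C = (198000·1.000 + 21400·152.0) / 219400 = 3451000/219400 = 15.73 mg/L.
Half-life 20.8 h → k = ln 2 / 20.8 = 0.03332 h⁻¹ = 0.7998 d⁻¹.
Set 15.73·exp(−k·t) = 4.0 → t = ln(15.73/4.0)/k = 147900 s = 41.09 h.
Distance = v·t = 0.62·147900 = 91700 m = 91.70 km.

91.7 km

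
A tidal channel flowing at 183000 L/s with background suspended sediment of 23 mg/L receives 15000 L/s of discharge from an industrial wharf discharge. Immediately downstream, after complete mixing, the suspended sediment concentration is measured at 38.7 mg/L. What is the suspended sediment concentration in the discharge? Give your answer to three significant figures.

Mass balance: 183000·23.00 + 15000·Cₑ = 198000·38.70
→ Cₑ = (198000·38.70 − 183000·23.00) / 15000 = 230.2 mg/L.

230 mg/L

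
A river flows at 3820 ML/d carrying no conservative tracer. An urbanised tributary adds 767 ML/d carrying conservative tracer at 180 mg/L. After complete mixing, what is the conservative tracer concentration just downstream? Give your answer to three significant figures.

Conservation of mass: C = (3820·0 + 767.0·180.0) / 4587 = 138100/4587 = 30.10 mg/L.

30.1 mg/L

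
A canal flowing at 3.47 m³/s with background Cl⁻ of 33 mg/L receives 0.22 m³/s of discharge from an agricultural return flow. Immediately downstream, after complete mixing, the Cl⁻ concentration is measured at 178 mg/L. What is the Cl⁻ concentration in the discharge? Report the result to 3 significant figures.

Mass balance: 3.470·33.00 + 0.2200·Cₑ = 3.690·178.0
→ Cₑ = (3.690·178.0 − 3.470·33.00) / 0.2200 = 2465 mg/L.

2470 mg/L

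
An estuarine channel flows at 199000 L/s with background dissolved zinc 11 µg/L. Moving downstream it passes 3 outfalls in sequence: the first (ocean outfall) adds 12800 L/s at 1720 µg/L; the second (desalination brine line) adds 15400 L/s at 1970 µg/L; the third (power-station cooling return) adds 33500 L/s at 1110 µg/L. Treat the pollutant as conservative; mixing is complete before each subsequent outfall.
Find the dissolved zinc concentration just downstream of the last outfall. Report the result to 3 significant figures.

352 µg/L

After outfall 1: Q = 199000 + 12800 = 211800 L/s; C = (199000·11.00 + 12800·1720)/211800 = 114.3 µg/L.
After outfall 2: Q = 211800 + 15400 = 227200 L/s; C = (211800·114.3 + 15400·1970)/227200 = 240.1 µg/L.
After outfall 3: Q = 227200 + 33500 = 260700 L/s; C = (227200·240.1 + 33500·1110)/260700 = 351.9 µg/L.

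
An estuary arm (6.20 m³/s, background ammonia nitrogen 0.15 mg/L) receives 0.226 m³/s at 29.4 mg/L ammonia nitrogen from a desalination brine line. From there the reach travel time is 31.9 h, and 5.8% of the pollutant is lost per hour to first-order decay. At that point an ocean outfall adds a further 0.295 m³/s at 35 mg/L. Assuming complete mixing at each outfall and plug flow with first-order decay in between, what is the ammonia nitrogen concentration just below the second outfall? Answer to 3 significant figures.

Mass balance: C = (6.200·0.1500 + 0.2260·29.40) / 6.426 = 7.574/6.426 = 1.179 mg/L; combined flow 6.426 m³/s.
5.8%/h lost → k = −ln(1 − 0.058) = 0.05975 h⁻¹.
Decay over the reach: 1.179·exp(−kt) = 1.179·0.1487 = 0.1752 mg/L.
At the second outfall, C = (6.426·0.1752 + 0.2950·35.00) / (6.426 + 0.2950) = 1.704 mg/L.

1.70 mg/L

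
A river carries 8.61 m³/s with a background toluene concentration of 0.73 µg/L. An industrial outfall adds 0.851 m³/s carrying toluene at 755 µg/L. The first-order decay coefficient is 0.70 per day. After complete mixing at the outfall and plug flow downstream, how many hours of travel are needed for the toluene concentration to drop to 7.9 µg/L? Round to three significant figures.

Mass balance: C = (8.610·0.7300 + 0.8510·755.0) / 9.461 = 648.8/9.461 = 68.58 µg/L.
68.58·exp(−k·t) = 7.9 → t = ln(68.58/7.9)/k = 266700 s = 74.09 h.

74.1 h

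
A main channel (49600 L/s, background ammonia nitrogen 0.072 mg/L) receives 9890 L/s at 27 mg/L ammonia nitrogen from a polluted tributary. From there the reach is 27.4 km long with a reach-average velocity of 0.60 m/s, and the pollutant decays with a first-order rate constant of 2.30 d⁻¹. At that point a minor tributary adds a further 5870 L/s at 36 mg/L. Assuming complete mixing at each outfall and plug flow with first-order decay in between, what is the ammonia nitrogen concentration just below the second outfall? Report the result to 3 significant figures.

Conservation of mass: C = (49600·0.07200 + 9890·27.00) / 59490 = 270600/59490 = 4.549 mg/L; combined flow 59490 L/s.
Travel time t = 27.4·1000 / 0.60 = 45670 s = 12.69 h.
First-order decay: C = 4.549·exp(−k·t) = 4.549·0.2965 = 1.349 mg/L.
At the second outfall, C = (59490·1.349 + 5870·36.00) / (59490 + 5870) = 4.461 mg/L.

4.46 mg/L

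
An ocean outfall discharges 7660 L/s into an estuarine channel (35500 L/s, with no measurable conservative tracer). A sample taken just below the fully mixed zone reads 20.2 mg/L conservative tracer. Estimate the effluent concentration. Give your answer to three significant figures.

114 mg/L

Mass balance: 35500·0 + 7660·Cₑ = 43160·20.20
→ Cₑ = (43160·20.20 − 35500·0) / 7660 = 113.8 mg/L.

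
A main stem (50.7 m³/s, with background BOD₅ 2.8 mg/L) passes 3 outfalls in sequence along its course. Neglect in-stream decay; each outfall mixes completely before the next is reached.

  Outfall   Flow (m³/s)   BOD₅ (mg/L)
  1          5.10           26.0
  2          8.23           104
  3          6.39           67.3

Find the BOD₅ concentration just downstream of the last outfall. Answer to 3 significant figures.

Outfall 1: combined Q = 55.80 m³/s; C = (50.70·2.800 + 5.100·26.00)/55.80 = 4.920 mg/L.
Outfall 2: combined Q = 64.03 m³/s; C = (55.80·4.920 + 8.230·104.0)/64.03 = 17.66 mg/L.
Outfall 3: combined Q = 70.42 m³/s; C = (64.03·17.66 + 6.390·67.30)/70.42 = 22.16 mg/L.

22.2 mg/L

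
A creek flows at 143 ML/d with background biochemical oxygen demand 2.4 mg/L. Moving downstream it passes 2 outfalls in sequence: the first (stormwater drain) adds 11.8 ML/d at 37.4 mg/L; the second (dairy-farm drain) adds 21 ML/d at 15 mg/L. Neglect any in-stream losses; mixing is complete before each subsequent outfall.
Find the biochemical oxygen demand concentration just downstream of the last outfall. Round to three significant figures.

Outfall 1: combined Q = 154.8 ML/d; C = (143.0·2.400 + 11.80·37.40)/154.8 = 5.068 mg/L.
Outfall 2: combined Q = 175.8 ML/d; C = (154.8·5.068 + 21.00·15.00)/175.8 = 6.254 mg/L.

6.25 mg/L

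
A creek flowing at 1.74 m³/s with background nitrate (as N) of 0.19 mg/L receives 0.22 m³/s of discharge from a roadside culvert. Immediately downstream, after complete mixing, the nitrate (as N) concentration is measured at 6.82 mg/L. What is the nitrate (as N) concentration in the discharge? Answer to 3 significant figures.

59.3 mg/L

Mass balance: 1.740·0.1900 + 0.2200·Cₑ = 1.960·6.820
→ Cₑ = (1.960·6.820 − 1.740·0.1900) / 0.2200 = 59.26 mg/L.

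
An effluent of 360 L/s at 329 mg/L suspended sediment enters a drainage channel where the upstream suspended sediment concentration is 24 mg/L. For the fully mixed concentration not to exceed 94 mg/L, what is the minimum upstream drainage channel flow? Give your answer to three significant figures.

1210 L/s

Set C_mix = 94: (Q·24.00 + 360.0·329.0) / (Q + 360.0) = 94
→ Q = 360.0·(329.0 − 94)/(94 − 24.00) = 1209 L/s.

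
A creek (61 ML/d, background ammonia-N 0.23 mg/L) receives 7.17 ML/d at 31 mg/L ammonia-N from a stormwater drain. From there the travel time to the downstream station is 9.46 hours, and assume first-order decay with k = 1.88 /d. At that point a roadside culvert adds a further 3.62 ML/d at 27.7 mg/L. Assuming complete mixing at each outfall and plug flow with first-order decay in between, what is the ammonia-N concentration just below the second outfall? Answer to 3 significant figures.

2.97 mg/L

Mixed concentration C = ΣQC/ΣQ = (61.00·0.2300 + 7.170·31.00) / 68.17 = 236.3/68.17 = 3.466 mg/L; combined flow 68.17 ML/d.
Decay over the reach: 3.466·exp(−kt) = 3.466·0.4766 = 1.652 mg/L.
Second outfall: C = (68.17·1.652 + 3.620·27.70)/71.79 = 2.966 mg/L.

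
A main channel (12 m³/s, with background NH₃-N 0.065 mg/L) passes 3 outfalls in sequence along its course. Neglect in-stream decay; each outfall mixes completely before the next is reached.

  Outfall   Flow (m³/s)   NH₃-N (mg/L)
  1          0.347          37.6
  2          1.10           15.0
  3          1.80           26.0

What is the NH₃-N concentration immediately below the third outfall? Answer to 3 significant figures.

Outfall 1: combined Q = 12.35 m³/s; C = (12.00·0.06500 + 0.3470·37.60)/12.35 = 1.120 mg/L.
Outfall 2: combined Q = 13.45 m³/s; C = (12.35·1.120 + 1.100·15.00)/13.45 = 2.255 mg/L.
Outfall 3: combined Q = 15.25 m³/s; C = (13.45·2.255 + 1.800·26.00)/15.25 = 5.059 mg/L.

5.06 mg/L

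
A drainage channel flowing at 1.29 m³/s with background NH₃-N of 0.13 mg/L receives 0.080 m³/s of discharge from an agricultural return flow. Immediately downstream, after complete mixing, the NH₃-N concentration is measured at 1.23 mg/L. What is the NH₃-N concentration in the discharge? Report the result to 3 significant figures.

Mass balance: 1.290·0.1300 + 0.08000·Cₑ = 1.370·1.230
→ Cₑ = (1.370·1.230 − 1.290·0.1300) / 0.08000 = 18.97 mg/L.

19.0 mg/L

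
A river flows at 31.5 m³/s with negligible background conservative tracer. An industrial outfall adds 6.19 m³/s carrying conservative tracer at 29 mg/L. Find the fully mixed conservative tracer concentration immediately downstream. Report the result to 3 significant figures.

After mixing, C = (31.50·0 + 6.190·29.00) / 37.69 = 179.5/37.69 = 4.763 mg/L.

4.76 mg/L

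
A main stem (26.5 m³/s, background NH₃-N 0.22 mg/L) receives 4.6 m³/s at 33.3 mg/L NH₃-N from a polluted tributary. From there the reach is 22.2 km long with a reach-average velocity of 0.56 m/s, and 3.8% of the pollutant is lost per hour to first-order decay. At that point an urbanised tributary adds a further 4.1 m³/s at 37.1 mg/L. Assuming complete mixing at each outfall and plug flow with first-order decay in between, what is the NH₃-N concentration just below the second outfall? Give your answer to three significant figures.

Flow-weighted average: C = (26.50·0.2200 + 4.600·33.30) / 31.10 = 159.0/31.10 = 5.113 mg/L; combined flow 31.10 m³/s.
Travel time t = 22.2·1000 / 0.56 = 39640 s = 11.01 h.
3.8%/h lost → k = −ln(1 − 0.038) = 0.03874 h⁻¹.
Applying C = C₀e^(−kt): 5.113 × 0.6527 = 3.337 mg/L.
Second outfall: C = (31.10·3.337 + 4.100·37.10)/35.20 = 7.270 mg/L.

7.27 mg/L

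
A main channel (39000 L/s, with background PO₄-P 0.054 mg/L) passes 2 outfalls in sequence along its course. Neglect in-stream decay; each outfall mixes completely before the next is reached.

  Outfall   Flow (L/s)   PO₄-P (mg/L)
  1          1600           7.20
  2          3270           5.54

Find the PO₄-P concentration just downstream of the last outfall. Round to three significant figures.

0.724 mg/L

Below outfall 1: Q → 40600 L/s, C = (39000·0.05400 + 1600·7.200)/40600 = 0.3356 mg/L.
Below outfall 2: Q → 43870 L/s, C = (40600·0.3356 + 3270·5.540)/43870 = 0.7235 mg/L.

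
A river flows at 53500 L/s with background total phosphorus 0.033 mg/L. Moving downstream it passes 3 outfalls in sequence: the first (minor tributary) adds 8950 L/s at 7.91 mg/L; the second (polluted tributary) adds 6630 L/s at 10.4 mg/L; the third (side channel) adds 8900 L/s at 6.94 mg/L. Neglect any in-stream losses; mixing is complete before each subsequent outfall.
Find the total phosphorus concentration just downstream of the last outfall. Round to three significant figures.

Outfall 1: combined Q = 62450 L/s; C = (53500·0.03300 + 8950·7.910)/62450 = 1.162 mg/L.
Outfall 2: combined Q = 69080 L/s; C = (62450·1.162 + 6630·10.40)/69080 = 2.049 mg/L.
Outfall 3: combined Q = 77980 L/s; C = (69080·2.049 + 8900·6.940)/77980 = 2.607 mg/L.

2.61 mg/L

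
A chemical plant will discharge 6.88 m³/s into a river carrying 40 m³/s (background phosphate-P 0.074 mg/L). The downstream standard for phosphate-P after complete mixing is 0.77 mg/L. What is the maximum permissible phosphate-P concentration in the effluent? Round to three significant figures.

4.82 mg/L

At the limit, (Qr·Cr + Qe·Cₑ)/(Qr + Qe) = 0.77:
Cₑ = (46.88·0.77 − 40.00·0.07400) / 6.880 = 4.817 mg/L.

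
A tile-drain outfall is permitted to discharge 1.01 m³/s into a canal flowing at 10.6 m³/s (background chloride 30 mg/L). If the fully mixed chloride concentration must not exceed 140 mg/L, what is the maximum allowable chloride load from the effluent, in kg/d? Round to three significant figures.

113000 kg/d

Mass balance at the limit: 10.60·30.00 + 1.010·Cₑ = 11.61·140 → Cₑ = 1294 mg/L.
Load = 1.010 m³/s × 1294 g/m³ × 86 400 s/d = 113000 kg/d.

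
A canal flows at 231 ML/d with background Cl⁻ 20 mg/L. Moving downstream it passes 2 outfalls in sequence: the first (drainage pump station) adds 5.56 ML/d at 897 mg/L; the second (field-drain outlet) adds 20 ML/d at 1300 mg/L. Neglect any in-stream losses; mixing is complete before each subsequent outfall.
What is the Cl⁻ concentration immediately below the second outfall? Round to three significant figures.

139 mg/L

After outfall 1: Q = 231.0 + 5.560 = 236.6 ML/d; C = (231.0·20.00 + 5.560·897.0)/236.6 = 40.61 mg/L.
After outfall 2: Q = 236.6 + 20.00 = 256.6 ML/d; C = (236.6·40.61 + 20.00·1300)/256.6 = 138.8 mg/L.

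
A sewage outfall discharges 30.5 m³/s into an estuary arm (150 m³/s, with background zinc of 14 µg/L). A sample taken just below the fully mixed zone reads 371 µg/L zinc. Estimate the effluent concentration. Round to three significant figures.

2130 µg/L

Mass balance: 150.0·14.00 + 30.50·Cₑ = 180.5·371.0
→ Cₑ = (180.5·371.0 − 150.0·14.00) / 30.50 = 2127 µg/L.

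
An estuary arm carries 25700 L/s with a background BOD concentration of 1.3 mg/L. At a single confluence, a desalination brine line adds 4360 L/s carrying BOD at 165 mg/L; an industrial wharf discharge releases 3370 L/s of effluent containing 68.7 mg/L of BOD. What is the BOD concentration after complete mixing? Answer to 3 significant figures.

29.4 mg/L

Flow-weighted average: C = (25700·1.300 + 4360·165.0 + 3370·68.70) / 33430 = 984300/33430 = 29.44 mg/L.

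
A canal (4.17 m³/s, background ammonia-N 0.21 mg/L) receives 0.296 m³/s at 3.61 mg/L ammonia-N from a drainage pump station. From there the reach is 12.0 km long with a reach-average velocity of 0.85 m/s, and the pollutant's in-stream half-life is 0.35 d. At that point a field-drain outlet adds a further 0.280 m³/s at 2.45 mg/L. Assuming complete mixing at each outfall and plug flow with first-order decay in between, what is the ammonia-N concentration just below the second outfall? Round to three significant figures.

Mixed concentration C = ΣQC/ΣQ = (4.170·0.2100 + 0.2960·3.610) / 4.466 = 1.944/4.466 = 0.4353 mg/L; combined flow 4.466 m³/s.
Travel time t = 12.0·1000 / 0.85 = 14120 s = 3.922 h.
Half-life 0.35 d → k = ln 2 / 0.35 = 1.980 d⁻¹.
First-order decay: C = 0.4353·exp(−k·t) = 0.4353·0.7235 = 0.3150 mg/L.
At the second outfall, C = (4.466·0.3150 + 0.2800·2.450) / (4.466 + 0.2800) = 0.4410 mg/L.

0.441 mg/L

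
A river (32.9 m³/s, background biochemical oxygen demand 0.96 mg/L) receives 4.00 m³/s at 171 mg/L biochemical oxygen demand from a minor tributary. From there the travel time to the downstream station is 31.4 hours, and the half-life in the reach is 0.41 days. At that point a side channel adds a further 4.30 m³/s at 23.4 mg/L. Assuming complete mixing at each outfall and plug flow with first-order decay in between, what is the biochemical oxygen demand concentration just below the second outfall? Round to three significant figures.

After mixing, C = (32.90·0.9600 + 4.000·171.0) / 36.90 = 715.6/36.90 = 19.39 mg/L; combined flow 36.90 m³/s.
Half-life 0.41 d → k = ln 2 / 0.41 = 1.691 d⁻¹.
Decay over the reach: 19.39·exp(−kt) = 19.39·0.1095 = 2.123 mg/L.
Second outfall: C = (36.90·2.123 + 4.300·23.40)/41.20 = 4.344 mg/L.

4.34 mg/L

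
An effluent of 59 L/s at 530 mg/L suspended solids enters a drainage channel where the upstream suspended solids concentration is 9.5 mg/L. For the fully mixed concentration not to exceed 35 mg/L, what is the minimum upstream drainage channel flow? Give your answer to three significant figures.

1150 L/s

Set C_mix = 35: (Q·9.500 + 59.00·530.0) / (Q + 59.00) = 35
→ Q = 59.00·(530.0 − 35)/(35 − 9.500) = 1145 L/s.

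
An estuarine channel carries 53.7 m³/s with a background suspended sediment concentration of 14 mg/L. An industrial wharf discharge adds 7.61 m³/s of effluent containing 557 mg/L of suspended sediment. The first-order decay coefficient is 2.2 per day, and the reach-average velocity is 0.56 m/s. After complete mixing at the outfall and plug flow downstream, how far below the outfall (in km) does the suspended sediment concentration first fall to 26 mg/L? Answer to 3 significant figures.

Mass balance: C = (53.70·14.00 + 7.610·557.0) / 61.31 = 4991/61.31 = 81.40 mg/L.
Set 81.40·exp(−k·t) = 26 → t = ln(81.40/26)/k = 44820 s = 12.45 h.
Distance = v·t = 0.56·44820 = 25100 m = 25.10 km.

25.1 km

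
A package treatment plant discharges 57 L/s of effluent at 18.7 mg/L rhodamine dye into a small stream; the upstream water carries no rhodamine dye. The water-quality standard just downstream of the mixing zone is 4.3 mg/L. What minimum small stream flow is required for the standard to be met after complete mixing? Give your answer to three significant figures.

191 L/s

Set C_mix = 4.3: (Q·0 + 57.00·18.70) / (Q + 57.00) = 4.3
→ Q = 57.00·(18.70 − 4.3)/(4.3 − 0) = 190.9 L/s.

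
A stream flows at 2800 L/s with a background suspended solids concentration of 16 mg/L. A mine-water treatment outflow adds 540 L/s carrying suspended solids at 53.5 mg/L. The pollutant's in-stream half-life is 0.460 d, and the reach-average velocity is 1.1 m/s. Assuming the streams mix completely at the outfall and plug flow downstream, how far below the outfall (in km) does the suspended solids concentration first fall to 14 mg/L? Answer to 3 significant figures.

Mass balance: C = (2800·16.00 + 540.0·53.50) / 3340 = 73690/3340 = 22.06 mg/L.
Half-life 0.460 d → k = ln 2 / 0.460 = 1.507 d⁻¹.
Set 22.06·exp(−k·t) = 14 → t = ln(22.06/14)/k = 26080 s = 7.244 h.
Distance = v·t = 1.1·26080 = 28690 m = 28.69 km.

28.7 km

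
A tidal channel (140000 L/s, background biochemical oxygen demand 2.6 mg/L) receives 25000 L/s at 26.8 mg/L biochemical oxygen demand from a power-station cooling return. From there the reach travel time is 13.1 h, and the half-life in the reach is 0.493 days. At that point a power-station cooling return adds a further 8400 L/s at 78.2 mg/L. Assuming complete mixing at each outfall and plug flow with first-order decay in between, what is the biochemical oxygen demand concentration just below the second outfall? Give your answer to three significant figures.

6.56 mg/L

After mixing, C = (140000·2.600 + 25000·26.80) / 165000 = 1034000/165000 = 6.267 mg/L; combined flow 165000 L/s.
Half-life 0.493 d → k = ln 2 / 0.493 = 1.406 d⁻¹.
Applying C = C₀e^(−kt): 6.267 × 0.4642 = 2.909 mg/L.
Second outfall: C = (165000·2.909 + 8400·78.20)/173400 = 6.556 mg/L.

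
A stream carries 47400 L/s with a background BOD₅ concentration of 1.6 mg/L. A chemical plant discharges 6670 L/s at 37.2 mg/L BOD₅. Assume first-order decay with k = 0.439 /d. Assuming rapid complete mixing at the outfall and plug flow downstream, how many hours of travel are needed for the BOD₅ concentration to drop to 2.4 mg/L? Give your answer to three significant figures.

50.0 h

After mixing, C = (47400·1.600 + 6670·37.20) / 54070 = 324000/54070 = 5.992 mg/L.
5.992·exp(−k·t) = 2.4 → t = ln(5.992/2.4)/k = 180100 s = 50.02 h.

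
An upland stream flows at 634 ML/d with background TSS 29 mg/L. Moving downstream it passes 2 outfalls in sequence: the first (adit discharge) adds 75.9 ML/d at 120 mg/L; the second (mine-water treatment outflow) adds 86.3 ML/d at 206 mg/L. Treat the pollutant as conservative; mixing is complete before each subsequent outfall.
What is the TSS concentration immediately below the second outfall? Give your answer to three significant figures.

56.9 mg/L

Outfall 1: combined Q = 709.9 ML/d; C = (634.0·29.00 + 75.90·120.0)/709.9 = 38.73 mg/L.
Outfall 2: combined Q = 796.2 ML/d; C = (709.9·38.73 + 86.30·206.0)/796.2 = 56.86 mg/L.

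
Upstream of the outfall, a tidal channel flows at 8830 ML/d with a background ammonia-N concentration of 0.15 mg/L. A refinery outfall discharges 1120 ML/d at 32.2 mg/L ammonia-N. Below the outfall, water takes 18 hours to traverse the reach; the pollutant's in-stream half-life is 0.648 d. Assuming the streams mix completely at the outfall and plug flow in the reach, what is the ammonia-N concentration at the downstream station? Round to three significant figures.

Mass balance: C = (8830·0.1500 + 1120·32.20) / 9950 = 37390/9950 = 3.758 mg/L.
Half-life 0.648 d → k = ln 2 / 0.648 = 1.070 d⁻¹.
First-order decay: C = 3.758·exp(−k·t) = 3.758·0.4483 = 1.685 mg/L.

1.68 mg/L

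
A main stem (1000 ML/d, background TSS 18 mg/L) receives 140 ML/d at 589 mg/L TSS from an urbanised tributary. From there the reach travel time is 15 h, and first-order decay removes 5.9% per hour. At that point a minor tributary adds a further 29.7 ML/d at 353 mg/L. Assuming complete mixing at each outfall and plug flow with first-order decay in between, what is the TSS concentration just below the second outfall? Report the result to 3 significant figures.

43.5 mg/L

Mass balance: C = (1000·18.00 + 140.0·589.0) / 1140 = 100500/1140 = 88.12 mg/L; combined flow 1140 ML/d.
5.9%/h lost → k = −ln(1 − 0.059) = 0.06081 h⁻¹.
First-order decay: C = 88.12·exp(−k·t) = 88.12·0.4016 = 35.39 mg/L.
Second outfall: C = (1140·35.39 + 29.70·353.0)/1170 = 43.46 mg/L.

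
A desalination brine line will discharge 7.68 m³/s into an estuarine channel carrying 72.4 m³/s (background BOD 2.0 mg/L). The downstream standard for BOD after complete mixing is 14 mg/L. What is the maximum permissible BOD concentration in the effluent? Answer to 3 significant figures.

At the limit, (Qr·Cr + Qe·Cₑ)/(Qr + Qe) = 14:
Cₑ = (80.08·14 − 72.40·2.000) / 7.680 = 127.1 mg/L.

127 mg/L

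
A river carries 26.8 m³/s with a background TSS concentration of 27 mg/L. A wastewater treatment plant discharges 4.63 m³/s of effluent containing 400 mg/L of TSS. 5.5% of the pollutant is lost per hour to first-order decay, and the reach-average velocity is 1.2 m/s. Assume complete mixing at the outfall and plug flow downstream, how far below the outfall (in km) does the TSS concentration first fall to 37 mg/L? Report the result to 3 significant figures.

60.7 km

Mass balance: C = (26.80·27.00 + 4.630·400.0) / 31.43 = 2576/31.43 = 81.95 mg/L.
5.5%/h lost → k = −ln(1 − 0.055) = 0.05657 h⁻¹.
Set 81.95·exp(−k·t) = 37 → t = ln(81.95/37)/k = 50600 s = 14.06 h.
Distance = v·t = 1.2·50600 = 60720 m = 60.72 km.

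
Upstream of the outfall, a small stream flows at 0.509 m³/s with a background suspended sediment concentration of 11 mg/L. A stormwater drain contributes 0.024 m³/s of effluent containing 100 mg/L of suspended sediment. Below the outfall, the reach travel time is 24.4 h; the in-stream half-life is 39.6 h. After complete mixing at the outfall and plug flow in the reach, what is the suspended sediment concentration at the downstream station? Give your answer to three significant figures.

9.79 mg/L

Mass balance: C = (0.5090·11.00 + 0.02400·100.0) / 0.5330 = 7.999/0.5330 = 15.01 mg/L.
Half-life 39.6 h → k = ln 2 / 39.6 = 0.01750 h⁻¹ = 0.4201 d⁻¹.
After decay, C = 15.01 × e^(−kt) = 15.01 × 0.6524 = 9.791 mg/L.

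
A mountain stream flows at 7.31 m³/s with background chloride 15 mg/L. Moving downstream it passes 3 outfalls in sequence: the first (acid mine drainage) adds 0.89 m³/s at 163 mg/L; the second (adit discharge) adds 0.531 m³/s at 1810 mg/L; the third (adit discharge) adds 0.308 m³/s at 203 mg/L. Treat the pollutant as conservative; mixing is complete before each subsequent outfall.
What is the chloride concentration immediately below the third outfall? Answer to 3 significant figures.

141 mg/L

After outfall 1: Q = 7.310 + 0.8900 = 8.200 m³/s; C = (7.310·15.00 + 0.8900·163.0)/8.200 = 31.06 mg/L.
After outfall 2: Q = 8.200 + 0.5310 = 8.731 m³/s; C = (8.200·31.06 + 0.5310·1810)/8.731 = 139.3 mg/L.
After outfall 3: Q = 8.731 + 0.3080 = 9.039 m³/s; C = (8.731·139.3 + 0.3080·203.0)/9.039 = 141.4 mg/L.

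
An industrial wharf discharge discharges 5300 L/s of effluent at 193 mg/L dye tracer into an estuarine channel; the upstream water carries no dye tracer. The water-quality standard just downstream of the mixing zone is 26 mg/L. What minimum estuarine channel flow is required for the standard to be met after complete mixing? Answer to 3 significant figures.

Set C_mix = 26: (Q·0 + 5300·193.0) / (Q + 5300) = 26
→ Q = 5300·(193.0 − 26)/(26 − 0) = 34040 L/s.

34000 L/s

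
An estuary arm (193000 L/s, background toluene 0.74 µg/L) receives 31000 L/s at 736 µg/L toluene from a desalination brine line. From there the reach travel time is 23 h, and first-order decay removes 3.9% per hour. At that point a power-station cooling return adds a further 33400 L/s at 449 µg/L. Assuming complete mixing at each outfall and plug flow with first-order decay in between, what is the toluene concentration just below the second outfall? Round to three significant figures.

Mass balance: C = (193000·0.7400 + 31000·736.0) / 224000 = 22960000/224000 = 102.5 µg/L; combined flow 224000 L/s.
3.9%/h lost → k = −ln(1 − 0.039) = 0.03978 h⁻¹.
Decay over the reach: 102.5·exp(−kt) = 102.5·0.4005 = 41.05 µg/L.
Second outfall: C = (224000·41.05 + 33400·449.0)/257400 = 93.99 µg/L.

94.0 µg/L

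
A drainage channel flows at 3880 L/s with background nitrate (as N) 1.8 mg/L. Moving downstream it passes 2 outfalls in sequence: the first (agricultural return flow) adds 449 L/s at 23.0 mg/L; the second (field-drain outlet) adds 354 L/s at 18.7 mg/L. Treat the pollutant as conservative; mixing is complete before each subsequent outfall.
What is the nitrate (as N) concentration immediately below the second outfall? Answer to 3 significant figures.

5.11 mg/L

Outfall 1: combined Q = 4329 L/s; C = (3880·1.800 + 449.0·23.00)/4329 = 3.999 mg/L.
Outfall 2: combined Q = 4683 L/s; C = (4329·3.999 + 354.0·18.70)/4683 = 5.110 mg/L.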